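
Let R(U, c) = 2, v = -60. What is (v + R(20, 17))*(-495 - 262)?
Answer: 43906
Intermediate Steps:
(v + R(20, 17))*(-495 - 262) = (-60 + 2)*(-495 - 262) = -58*(-757) = 43906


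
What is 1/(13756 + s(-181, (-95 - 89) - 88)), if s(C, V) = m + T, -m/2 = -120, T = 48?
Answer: 1/14044 ≈ 7.1205e-5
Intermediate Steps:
m = 240 (m = -2*(-120) = 240)
s(C, V) = 288 (s(C, V) = 240 + 48 = 288)
1/(13756 + s(-181, (-95 - 89) - 88)) = 1/(13756 + 288) = 1/14044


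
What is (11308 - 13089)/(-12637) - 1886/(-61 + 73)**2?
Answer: -11788459/909864 ≈ -12.956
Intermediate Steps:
(11308 - 13089)/(-12637) - 1886/(-61 + 73)**2 = -1781*(-1/12637) - 1886/(12**2) = 1781/12637 - 1886/144 = 1781/12637 - 1886*1/144 = 1781/12637 - 943/72 = -11788459/909864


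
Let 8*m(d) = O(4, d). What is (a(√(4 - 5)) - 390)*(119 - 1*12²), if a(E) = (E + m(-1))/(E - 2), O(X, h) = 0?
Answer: 9745 + 10*I ≈ 9745.0 + 10.0*I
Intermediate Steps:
m(d) = 0 (m(d) = (⅛)*0 = 0)
a(E) = E/(-2 + E) (a(E) = (E + 0)/(E - 2) = E/(-2 + E))
(a(√(4 - 5)) - 390)*(119 - 1*12²) = (√(4 - 5)/(-2 + √(4 - 5)) - 390)*(119 - 1*12²) = (√(-1)/(-2 + √(-1)) - 390)*(119 - 1*144) = (I/(-2 + I) - 390)*(119 - 144) = (I*((-2 - I)/5) - 390)*(-25) = (I*(-2 - I)/5 - 390)*(-25) = (-390 + I*(-2 - I)/5)*(-25) = 9750 - 5*I*(-2 - I)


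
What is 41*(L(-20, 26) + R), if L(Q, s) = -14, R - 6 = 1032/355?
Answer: -74128/355 ≈ -208.81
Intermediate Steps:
R = 3162/355 (R = 6 + 1032/355 = 3162/355 ≈ 8.9070)
41*(L(-20, 26) + R) = 41*(-14 + 3162/355) = 41*(-1808/355) = -74128/355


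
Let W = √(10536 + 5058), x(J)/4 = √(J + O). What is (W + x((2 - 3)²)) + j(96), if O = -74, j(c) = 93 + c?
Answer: 189 + √15594 + 4*I*√73 ≈ 313.88 + 34.176*I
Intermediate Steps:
x(J) = 4*√(-74 + J) (x(J) = 4*√(J - 74) = 4*√(-74 + J))
W = √15594 ≈ 124.88
(W + x((2 - 3)²)) + j(96) = (√15594 + 4*√(-74 + (2 - 3)²)) + (93 + 96) = (√15594 + 4*√(-74 + (-1)²)) + 189 = (√15594 + 4*√(-74 + 1)) + 189 = (√15594 + 4*√(-73)) + 189 = (√15594 + 4*(I*√73)) + 189 = (√15594 + 4*I*√73) + 189 = 189 + √15594 + 4*I*√73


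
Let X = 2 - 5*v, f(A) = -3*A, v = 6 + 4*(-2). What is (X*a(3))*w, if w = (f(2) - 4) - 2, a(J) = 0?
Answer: 0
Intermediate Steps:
v = -2 (v = 6 - 8 = -2)
X = 12 (X = 2 - 5*(-2) = 2 + 10 = 12)
w = -12 (w = (-3*2 - 4) - 2 = (-6 - 4) - 2 = -10 - 2 = -12)
(X*a(3))*w = (12*0)*(-12) = 0*(-12) = 0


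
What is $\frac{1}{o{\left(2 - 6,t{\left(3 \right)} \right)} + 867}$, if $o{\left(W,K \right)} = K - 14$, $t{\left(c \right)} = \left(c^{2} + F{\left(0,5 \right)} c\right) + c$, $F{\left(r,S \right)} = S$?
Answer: $\frac{1}{880} \approx 0.0011364$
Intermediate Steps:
$t{\left(c \right)} = c^{2} + 6 c$ ($t{\left(c \right)} = \left(c^{2} + 5 c\right) + c = c^{2} + 6 c$)
$o{\left(W,K \right)} = -14 + K$
$\frac{1}{o{\left(2 - 6,t{\left(3 \right)} \right)} + 867} = \frac{1}{\left(-14 + 3 \left(6 + 3\right)\right) + 867} = \frac{1}{\left(-14 + 3 \cdot 9\right) + 867} = \frac{1}{\left(-14 + 27\right) + 867} = \frac{1}{13 + 867} = \frac{1}{880}$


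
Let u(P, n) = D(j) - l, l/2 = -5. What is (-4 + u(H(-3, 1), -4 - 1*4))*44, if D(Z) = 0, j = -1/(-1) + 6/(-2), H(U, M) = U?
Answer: 264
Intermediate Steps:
l = -10 (l = 2*(-5) = -10)
j = -2 (j = -1*(-1) + 6*(-½) = 1 - 3 = -2)
u(P, n) = 10 (u(P, n) = 0 - 1*(-10) = 0 + 10 = 10)
(-4 + u(H(-3, 1), -4 - 1*4))*44 = (-4 + 10)*44 = 6*44 = 264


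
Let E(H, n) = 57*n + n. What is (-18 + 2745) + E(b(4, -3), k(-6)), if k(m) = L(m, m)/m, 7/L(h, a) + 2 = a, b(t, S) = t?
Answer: 65651/24 ≈ 2735.5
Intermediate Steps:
L(h, a) = 7/(-2 + a)
k(m) = 7/(m*(-2 + m)) (k(m) = (7/(-2 + m))/m = 7/(m*(-2 + m)))
E(H, n) = 58*n
(-18 + 2745) + E(b(4, -3), k(-6)) = (-18 + 2745) + 58*(7/(-6*(-2 - 6))) = 2727 + 58*(7*(-⅙)/(-8)) = 2727 + 58*(7*(-⅙)*(-⅛)) = 2727 + 58*(7/48) = 2727 + 203/24 = 65651/24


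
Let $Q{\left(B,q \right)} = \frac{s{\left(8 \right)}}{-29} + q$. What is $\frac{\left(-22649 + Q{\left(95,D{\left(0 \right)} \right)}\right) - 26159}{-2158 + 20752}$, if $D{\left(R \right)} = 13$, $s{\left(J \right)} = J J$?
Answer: $- \frac{1415119}{539226} \approx -2.6244$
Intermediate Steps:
$s{\left(J \right)} = J^{2}$
$Q{\left(B,q \right)} = - \frac{64}{29} + q$ ($Q{\left(B,q \right)} = \frac{8^{2}}{-29} + q = 64 \left(- \frac{1}{29}\right) + q = - \frac{64}{29} + q$)
$\frac{\left(-22649 + Q{\left(95,D{\left(0 \right)} \right)}\right) - 26159}{-2158 + 20752} = \frac{\left(-22649 + \left(- \frac{64}{29} + 13\right)\right) - 26159}{-2158 + 20752} = \frac{\left(-22649 + \frac{313}{29}\right) - 26159}{18594} = \left(- \frac{656508}{29} - 26159\right) \frac{1}{18594} = \left(- \frac{1415119}{29}\right) \frac{1}{18594} = - \frac{1415119}{539226}$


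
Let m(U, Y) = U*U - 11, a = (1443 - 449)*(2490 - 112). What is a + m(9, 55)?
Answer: 2363802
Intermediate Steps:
a = 2363732 (a = 994*2378 = 2363732)
m(U, Y) = -11 + U² (m(U, Y) = U² - 11 = -11 + U²)
a + m(9, 55) = 2363732 + (-11 + 9²) = 2363732 + (-11 + 81) = 2363732 + 70 = 2363802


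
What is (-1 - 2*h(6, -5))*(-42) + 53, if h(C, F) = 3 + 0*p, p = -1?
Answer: 347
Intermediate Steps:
h(C, F) = 3 (h(C, F) = 3 + 0*(-1) = 3 + 0 = 3)
(-1 - 2*h(6, -5))*(-42) + 53 = (-1 - 2*3)*(-42) + 53 = (-1 - 6)*(-42) + 53 = -7*(-42) + 53 = 294 + 53 = 347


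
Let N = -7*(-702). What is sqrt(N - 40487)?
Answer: I*sqrt(35573) ≈ 188.61*I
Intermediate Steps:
N = 4914 (N = -1*(-4914) = 4914)
sqrt(N - 40487) = sqrt(4914 - 40487) = sqrt(-35573) = I*sqrt(35573)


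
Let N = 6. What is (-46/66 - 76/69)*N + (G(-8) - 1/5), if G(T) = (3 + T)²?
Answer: 17722/1265 ≈ 14.009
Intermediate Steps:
(-46/66 - 76/69)*N + (G(-8) - 1/5) = (-46/66 - 76/69)*6 + ((3 - 8)² - 1/5) = (-46*1/66 - 76*1/69)*6 + ((-5)² - 1*⅕) = (-23/33 - 76/69)*6 + (25 - ⅕) = -455/253*6 + 124/5 = -2730/253 + 124/5 = 17722/1265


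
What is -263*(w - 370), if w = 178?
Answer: 50496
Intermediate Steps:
-263*(w - 370) = -263*(178 - 370) = -263*(-192) = 50496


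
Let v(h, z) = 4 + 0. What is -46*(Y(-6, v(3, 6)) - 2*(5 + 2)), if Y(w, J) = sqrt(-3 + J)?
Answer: 598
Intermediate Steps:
v(h, z) = 4
-46*(Y(-6, v(3, 6)) - 2*(5 + 2)) = -46*(sqrt(-3 + 4) - 2*(5 + 2)) = -46*(sqrt(1) - 2*7) = -46*(1 - 14) = -46*(-13) = 598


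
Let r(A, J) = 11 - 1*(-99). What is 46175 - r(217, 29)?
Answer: 46065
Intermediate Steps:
r(A, J) = 110 (r(A, J) = 11 + 99 = 110)
46175 - r(217, 29) = 46175 - 1*110 = 46175 - 110 = 46065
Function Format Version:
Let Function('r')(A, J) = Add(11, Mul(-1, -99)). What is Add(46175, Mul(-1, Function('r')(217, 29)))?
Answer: 46065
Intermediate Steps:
Function('r')(A, J) = 110 (Function('r')(A, J) = Add(11, 99) = 110)
Add(46175, Mul(-1, Function('r')(217, 29))) = Add(46175, Mul(-1, 110)) = Add(46175, -110) = 46065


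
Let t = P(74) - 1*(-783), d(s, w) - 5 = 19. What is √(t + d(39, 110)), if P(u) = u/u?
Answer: 2*√202 ≈ 28.425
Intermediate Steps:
P(u) = 1
d(s, w) = 24 (d(s, w) = 5 + 19 = 24)
t = 784 (t = 1 - 1*(-783) = 1 + 783 = 784)
√(t + d(39, 110)) = √(784 + 24) = √808 = 2*√202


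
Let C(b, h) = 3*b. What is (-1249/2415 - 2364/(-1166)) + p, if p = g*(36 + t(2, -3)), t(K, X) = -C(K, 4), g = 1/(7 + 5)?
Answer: 11292451/2815890 ≈ 4.0103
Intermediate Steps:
g = 1/12 ≈ 0.083333
t(K, X) = -3*K
p = 5/2 (p = (36 - 3*2)/12 = (36 - 6)/12 = (1/12)*30 = 5/2 ≈ 2.5000)
(-1249/2415 - 2364/(-1166)) + p = (-1249/2415 - 2364/(-1166)) + 5/2 = (-1249*1/2415 - 2364*(-1/1166)) + 5/2 = (-1249/2415 + 1182/583) + 5/2 = 2126363/1407945 + 5/2 = 11292451/2815890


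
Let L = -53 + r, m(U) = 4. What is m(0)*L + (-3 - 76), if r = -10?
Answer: -331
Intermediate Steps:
L = -63 (L = -53 - 10 = -63)
m(0)*L + (-3 - 76) = 4*(-63) + (-3 - 76) = -252 - 79 = -331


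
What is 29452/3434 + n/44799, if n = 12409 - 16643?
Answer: 652440296/76919883 ≈ 8.4821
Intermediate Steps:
n = -4234
29452/3434 + n/44799 = 29452/3434 - 4234/44799 = 29452*(1/3434) - 4234*1/44799 = 14726/1717 - 4234/44799 = 652440296/76919883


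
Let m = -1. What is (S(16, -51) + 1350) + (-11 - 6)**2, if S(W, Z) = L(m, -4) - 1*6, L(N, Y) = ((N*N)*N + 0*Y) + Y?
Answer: 1628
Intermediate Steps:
L(N, Y) = Y + N**3 (L(N, Y) = (N**2*N + 0) + Y = (N**3 + 0) + Y = N**3 + Y = Y + N**3)
S(W, Z) = -11 (S(W, Z) = (-4 + (-1)**3) - 1*6 = (-4 - 1) - 6 = -5 - 6 = -11)
(S(16, -51) + 1350) + (-11 - 6)**2 = (-11 + 1350) + (-11 - 6)**2 = 1339 + (-17)**2 = 1339 + 289 = 1628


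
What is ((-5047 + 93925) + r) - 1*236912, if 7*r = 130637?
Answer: -905601/7 ≈ -1.2937e+5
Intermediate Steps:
r = 130637/7 (r = (⅐)*130637 = 130637/7 ≈ 18662.)
((-5047 + 93925) + r) - 1*236912 = ((-5047 + 93925) + 130637/7) - 1*236912 = (88878 + 130637/7) - 236912 = 752783/7 - 236912 = -905601/7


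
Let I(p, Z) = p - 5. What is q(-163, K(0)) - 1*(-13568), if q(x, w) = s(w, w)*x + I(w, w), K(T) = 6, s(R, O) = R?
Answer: 12591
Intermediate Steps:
I(p, Z) = -5 + p
q(x, w) = -5 + w + w*x (q(x, w) = w*x + (-5 + w) = -5 + w + w*x)
q(-163, K(0)) - 1*(-13568) = (-5 + 6 + 6*(-163)) - 1*(-13568) = (-5 + 6 - 978) + 13568 = -977 + 13568 = 12591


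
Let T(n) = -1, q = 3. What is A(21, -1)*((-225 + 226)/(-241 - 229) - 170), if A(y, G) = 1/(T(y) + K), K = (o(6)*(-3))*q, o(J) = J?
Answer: 79901/25850 ≈ 3.0909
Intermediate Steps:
K = -54 (K = (6*(-3))*3 = -18*3 = -54)
A(y, G) = -1/55 (A(y, G) = 1/(-1 - 54) = 1/(-55) = -1/55)
A(21, -1)*((-225 + 226)/(-241 - 229) - 170) = -((-225 + 226)/(-241 - 229) - 170)/55 = -(1/(-470) - 170)/55 = -(1*(-1/470) - 170)/55 = -(-1/470 - 170)/55 = -1/55*(-79901/470) = 79901/25850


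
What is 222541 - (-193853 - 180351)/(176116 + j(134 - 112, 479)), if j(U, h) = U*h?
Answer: 20769271009/93327 ≈ 2.2254e+5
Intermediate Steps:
222541 - (-193853 - 180351)/(176116 + j(134 - 112, 479)) = 222541 - (-193853 - 180351)/(176116 + (134 - 112)*479) = 222541 - (-374204)/(176116 + 22*479) = 222541 - (-374204)/(176116 + 10538) = 222541 - (-374204)/186654 = 222541 - 1*(-187102/93327) = 222541 + 187102/93327 = 20769271009/93327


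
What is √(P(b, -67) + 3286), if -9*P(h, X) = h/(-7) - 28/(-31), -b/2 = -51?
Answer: 2*√348313427/651 ≈ 57.337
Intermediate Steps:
b = 102 (b = -2*(-51) = 102)
P(h, X) = -28/279 + h/63 (P(h, X) = -(h/(-7) - 28/(-31))/9 = -(h*(-⅐) - 28*(-1/31))/9 = -(-h/7 + 28/31)/9 = -(28/31 - h/7)/9 = -28/279 + h/63)
√(P(b, -67) + 3286) = √((-28/279 + (1/63)*102) + 3286) = √((-28/279 + 34/21) + 3286) = √(2966/1953 + 3286) = √(6420524/1953) = 2*√348313427/651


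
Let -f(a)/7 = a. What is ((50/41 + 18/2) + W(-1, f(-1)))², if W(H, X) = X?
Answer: 498436/1681 ≈ 296.51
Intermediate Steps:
f(a) = -7*a
((50/41 + 18/2) + W(-1, f(-1)))² = ((50/41 + 18/2) - 7*(-1))² = ((50*(1/41) + 18*(½)) + 7)² = ((50/41 + 9) + 7)² = (419/41 + 7)² = (706/41)² = 498436/1681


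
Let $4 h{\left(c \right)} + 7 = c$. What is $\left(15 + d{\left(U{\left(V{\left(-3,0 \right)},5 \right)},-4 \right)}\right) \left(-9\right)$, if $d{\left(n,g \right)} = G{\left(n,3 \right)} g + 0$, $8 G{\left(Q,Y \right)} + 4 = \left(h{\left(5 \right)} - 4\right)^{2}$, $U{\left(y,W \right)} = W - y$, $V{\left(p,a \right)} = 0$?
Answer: $- \frac{495}{8} \approx -61.875$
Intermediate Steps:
$h{\left(c \right)} = - \frac{7}{4} + \frac{c}{4}$
$G{\left(Q,Y \right)} = \frac{65}{32}$ ($G{\left(Q,Y \right)} = - \frac{1}{2} + \frac{\left(\left(- \frac{7}{4} + \frac{1}{4} \cdot 5\right) - 4\right)^{2}}{8} = - \frac{1}{2} + \frac{\left(\left(- \frac{7}{4} + \frac{5}{4}\right) - 4\right)^{2}}{8} = - \frac{1}{2} + \frac{\left(- \frac{1}{2} - 4\right)^{2}}{8} = - \frac{1}{2} + \frac{\left(- \frac{9}{2}\right)^{2}}{8} = - \frac{1}{2} + \frac{1}{8} \cdot \frac{81}{4} = - \frac{1}{2} + \frac{81}{32} = \frac{65}{32}$)
$d{\left(n,g \right)} = \frac{65 g}{32}$ ($d{\left(n,g \right)} = \frac{65 g}{32} + 0 = \frac{65 g}{32}$)
$\left(15 + d{\left(U{\left(V{\left(-3,0 \right)},5 \right)},-4 \right)}\right) \left(-9\right) = \left(15 + \frac{65}{32} \left(-4\right)\right) \left(-9\right) = \left(15 - \frac{65}{8}\right) \left(-9\right) = \frac{55}{8} \left(-9\right) = - \frac{495}{8}$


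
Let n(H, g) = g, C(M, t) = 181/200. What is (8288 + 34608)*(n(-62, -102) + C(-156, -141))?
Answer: -108414278/25 ≈ -4.3366e+6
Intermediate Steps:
C(M, t) = 181/200 (C(M, t) = 181*(1/200) = 181/200)
(8288 + 34608)*(n(-62, -102) + C(-156, -141)) = (8288 + 34608)*(-102 + 181/200) = 42896*(-20219/200) = -108414278/25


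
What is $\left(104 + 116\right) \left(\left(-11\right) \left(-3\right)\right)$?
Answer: $7260$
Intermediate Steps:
$\left(104 + 116\right) \left(\left(-11\right) \left(-3\right)\right) = 220 \cdot 33 = 7260$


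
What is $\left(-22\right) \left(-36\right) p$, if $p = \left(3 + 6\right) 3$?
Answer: $21384$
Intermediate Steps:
$p = 27$ ($p = 9 \cdot 3 = 27$)
$\left(-22\right) \left(-36\right) p = \left(-22\right) \left(-36\right) 27 = 792 \cdot 27 = 21384$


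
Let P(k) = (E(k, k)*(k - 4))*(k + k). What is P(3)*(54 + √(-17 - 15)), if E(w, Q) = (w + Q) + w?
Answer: -2916 - 216*I*√2 ≈ -2916.0 - 305.47*I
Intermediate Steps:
E(w, Q) = Q + 2*w (E(w, Q) = (Q + w) + w = Q + 2*w)
P(k) = 6*k²*(-4 + k) (P(k) = ((k + 2*k)*(k - 4))*(k + k) = ((3*k)*(-4 + k))*(2*k) = (3*k*(-4 + k))*(2*k) = 6*k²*(-4 + k))
P(3)*(54 + √(-17 - 15)) = (6*3²*(-4 + 3))*(54 + √(-17 - 15)) = (6*9*(-1))*(54 + √(-32)) = -54*(54 + 4*I*√2) = -2916 - 216*I*√2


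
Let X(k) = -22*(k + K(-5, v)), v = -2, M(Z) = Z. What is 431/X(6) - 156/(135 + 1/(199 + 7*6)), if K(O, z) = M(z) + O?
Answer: 824744/44737 ≈ 18.435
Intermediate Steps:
K(O, z) = O + z (K(O, z) = z + O = O + z)
X(k) = 154 - 22*k (X(k) = -22*(k + (-5 - 2)) = -22*(k - 7) = -22*(-7 + k) = 154 - 22*k)
431/X(6) - 156/(135 + 1/(199 + 7*6)) = 431/(154 - 22*6) - 156/(135 + 1/(199 + 7*6)) = 431/(154 - 132) - 156/(135 + 1/(199 + 42)) = 431/22 - 156/(135 + 1/241) = 431*(1/22) - 156/(135 + 1/241) = 431/22 - 156/32536/241 = 431/22 - 156*241/32536 = 431/22 - 9399/8134 = 824744/44737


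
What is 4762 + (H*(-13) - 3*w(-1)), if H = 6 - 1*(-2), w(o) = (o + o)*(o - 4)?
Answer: 4628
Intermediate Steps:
w(o) = 2*o*(-4 + o) (w(o) = (2*o)*(-4 + o) = 2*o*(-4 + o))
H = 8 (H = 6 + 2 = 8)
4762 + (H*(-13) - 3*w(-1)) = 4762 + (8*(-13) - 6*(-1)*(-4 - 1)) = 4762 + (-104 - 6*(-1)*(-5)) = 4762 + (-104 - 3*10) = 4762 + (-104 - 30) = 4762 - 134 = 4628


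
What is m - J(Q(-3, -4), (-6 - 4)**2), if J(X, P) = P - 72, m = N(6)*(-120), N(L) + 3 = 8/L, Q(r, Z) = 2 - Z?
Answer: 172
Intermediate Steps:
N(L) = -3 + 8/L
m = 200 (m = (-3 + 8/6)*(-120) = (-3 + 8*(1/6))*(-120) = (-3 + 4/3)*(-120) = -5/3*(-120) = 200)
J(X, P) = -72 + P
m - J(Q(-3, -4), (-6 - 4)**2) = 200 - (-72 + (-6 - 4)**2) = 200 - (-72 + (-10)**2) = 200 - (-72 + 100) = 200 - 1*28 = 200 - 28 = 172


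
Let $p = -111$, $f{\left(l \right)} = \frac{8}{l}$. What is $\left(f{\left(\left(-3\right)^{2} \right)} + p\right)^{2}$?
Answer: $\frac{982081}{81} \approx 12124.0$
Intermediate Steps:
$\left(f{\left(\left(-3\right)^{2} \right)} + p\right)^{2} = \left(\frac{8}{\left(-3\right)^{2}} - 111\right)^{2} = \left(\frac{8}{9} - 111\right)^{2} = \left(- \frac{991}{9}\right)^{2} = \frac{982081}{81}$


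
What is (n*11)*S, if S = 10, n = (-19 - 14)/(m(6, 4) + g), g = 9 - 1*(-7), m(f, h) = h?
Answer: -363/2 ≈ -181.50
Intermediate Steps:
g = 16 (g = 9 + 7 = 16)
n = -33/20 (n = (-19 - 14)/(4 + 16) = -33/20 ≈ -1.6500)
(n*11)*S = -33/20*11*10 = -363/20*10 = -363/2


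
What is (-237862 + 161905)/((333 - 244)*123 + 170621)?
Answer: -75957/181568 ≈ -0.41834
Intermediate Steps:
(-237862 + 161905)/((333 - 244)*123 + 170621) = -75957/(89*123 + 170621) = -75957/(10947 + 170621) = -75957/181568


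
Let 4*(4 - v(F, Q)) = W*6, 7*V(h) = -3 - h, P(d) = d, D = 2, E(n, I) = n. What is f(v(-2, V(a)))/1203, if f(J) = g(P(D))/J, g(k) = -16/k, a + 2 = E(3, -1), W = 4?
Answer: 4/1203 ≈ 0.0033250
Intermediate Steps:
a = 1 (a = -2 + 3 = 1)
V(h) = -3/7 - h/7 (V(h) = (-3 - h)/7 = -3/7 - h/7)
v(F, Q) = -2 (v(F, Q) = 4 - 6 = -2)
f(J) = -8/J (f(J) = (-16/2)/J = (-16*½)/J = -8/J)
f(v(-2, V(a)))/1203 = -8/(-2)/1203 = -8*(-½)*(1/1203) = 4*(1/1203) = 4/1203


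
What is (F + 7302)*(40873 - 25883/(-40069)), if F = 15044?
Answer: 36597521717520/40069 ≈ 9.1336e+8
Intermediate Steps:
(F + 7302)*(40873 - 25883/(-40069)) = (15044 + 7302)*(40873 - 25883/(-40069)) = 22346*(40873 - 25883*(-1/40069)) = 22346*(40873 + 25883/40069) = 22346*(1637766120/40069) = 36597521717520/40069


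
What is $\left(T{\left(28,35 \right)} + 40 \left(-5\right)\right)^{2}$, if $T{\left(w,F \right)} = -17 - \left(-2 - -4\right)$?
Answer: $47961$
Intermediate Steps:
$T{\left(w,F \right)} = -19$ ($T{\left(w,F \right)} = -17 - \left(-2 + 4\right) = -17 - 2 = -19$)
$\left(T{\left(28,35 \right)} + 40 \left(-5\right)\right)^{2} = \left(-19 + 40 \left(-5\right)\right)^{2} = \left(-19 - 200\right)^{2} = \left(-219\right)^{2} = 47961$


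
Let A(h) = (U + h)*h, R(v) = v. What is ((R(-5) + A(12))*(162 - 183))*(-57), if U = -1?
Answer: 152019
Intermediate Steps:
A(h) = h*(-1 + h) (A(h) = (-1 + h)*h = h*(-1 + h))
((R(-5) + A(12))*(162 - 183))*(-57) = ((-5 + 12*(-1 + 12))*(162 - 183))*(-57) = ((-5 + 12*11)*(-21))*(-57) = ((-5 + 132)*(-21))*(-57) = (127*(-21))*(-57) = -2667*(-57) = 152019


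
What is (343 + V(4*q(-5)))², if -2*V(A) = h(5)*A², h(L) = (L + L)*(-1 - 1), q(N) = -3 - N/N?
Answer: 8427409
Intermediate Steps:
q(N) = -4 (q(N) = -3 - 1*1 = -3 - 1 = -4)
h(L) = -4*L (h(L) = (2*L)*(-2) = -4*L)
V(A) = 10*A² (V(A) = -(-4*5)*A²/2 = -(-10)*A² = 10*A²)
(343 + V(4*q(-5)))² = (343 + 10*(4*(-4))²)² = (343 + 10*(-16)²)² = (343 + 10*256)² = (343 + 2560)² = 2903² = 8427409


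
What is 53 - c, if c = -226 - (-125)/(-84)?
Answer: 23561/84 ≈ 280.49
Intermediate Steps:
c = -19109/84 (c = -226 - (-125)*(-1)/84 = -226 - 1*125/84 = -226 - 125/84 = -19109/84 ≈ -227.49)
53 - c = 53 - 1*(-19109/84) = 53 + 19109/84 = 23561/84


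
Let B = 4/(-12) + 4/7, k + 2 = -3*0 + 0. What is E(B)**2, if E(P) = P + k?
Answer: 1369/441 ≈ 3.1043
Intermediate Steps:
k = -2 (k = -2 + (-3*0 + 0) = -2 + (0 + 0) = -2 + 0 = -2)
B = 5/21 (B = 4*(-1/12) + 4*(1/7) = -1/3 + 4/7 = 5/21 ≈ 0.23810)
E(P) = -2 + P (E(P) = P - 2 = -2 + P)
E(B)**2 = (-2 + 5/21)**2 = (-37/21)**2 = 1369/441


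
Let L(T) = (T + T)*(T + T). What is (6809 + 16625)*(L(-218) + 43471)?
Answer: 5473409078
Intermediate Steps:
L(T) = 4*T² (L(T) = (2*T)*(2*T) = 4*T²)
(6809 + 16625)*(L(-218) + 43471) = (6809 + 16625)*(4*(-218)² + 43471) = 23434*(4*47524 + 43471) = 23434*(190096 + 43471) = 23434*233567 = 5473409078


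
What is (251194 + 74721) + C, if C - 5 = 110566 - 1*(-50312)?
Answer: 486798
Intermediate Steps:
C = 160883 (C = 5 + (110566 - 1*(-50312)) = 5 + (110566 + 50312) = 5 + 160878 = 160883)
(251194 + 74721) + C = (251194 + 74721) + 160883 = 325915 + 160883 = 486798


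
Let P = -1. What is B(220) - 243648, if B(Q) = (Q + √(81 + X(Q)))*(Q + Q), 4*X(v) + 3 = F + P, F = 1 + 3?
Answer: -142888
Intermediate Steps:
F = 4
X(v) = 0 (X(v) = -¾ + (4 - 1)/4 = -¾ + (¼)*3 = -¾ + ¾ = 0)
B(Q) = 2*Q*(9 + Q) (B(Q) = (Q + √(81 + 0))*(Q + Q) = (Q + √81)*(2*Q) = (Q + 9)*(2*Q) = (9 + Q)*(2*Q) = 2*Q*(9 + Q))
B(220) - 243648 = 2*220*(9 + 220) - 243648 = 2*220*229 - 243648 = 100760 - 243648 = -142888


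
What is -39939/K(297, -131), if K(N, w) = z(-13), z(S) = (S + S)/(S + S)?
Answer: -39939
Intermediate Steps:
z(S) = 1 (z(S) = (2*S)/((2*S)) = (2*S)*(1/(2*S)) = 1)
K(N, w) = 1
-39939/K(297, -131) = -39939/1 = -39939*1 = -39939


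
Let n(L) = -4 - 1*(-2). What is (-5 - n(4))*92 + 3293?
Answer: 3017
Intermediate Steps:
n(L) = -2 (n(L) = -4 + 2 = -2)
(-5 - n(4))*92 + 3293 = (-5 - 1*(-2))*92 + 3293 = (-5 + 2)*92 + 3293 = -3*92 + 3293 = -276 + 3293 = 3017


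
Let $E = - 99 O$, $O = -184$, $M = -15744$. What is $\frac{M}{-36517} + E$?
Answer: $\frac{665209416}{36517} \approx 18216.0$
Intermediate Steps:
$E = 18216$ ($E = \left(-99\right) \left(-184\right) = 18216$)
$\frac{M}{-36517} + E = - \frac{15744}{-36517} + 18216 = \left(-15744\right) \left(- \frac{1}{36517}\right) + 18216 = \frac{15744}{36517} + 18216 = \frac{665209416}{36517}$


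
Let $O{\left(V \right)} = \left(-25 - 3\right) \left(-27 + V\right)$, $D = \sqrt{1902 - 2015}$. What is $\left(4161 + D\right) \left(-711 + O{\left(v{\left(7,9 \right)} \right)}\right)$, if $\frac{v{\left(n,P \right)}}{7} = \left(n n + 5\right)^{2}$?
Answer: $-2377974051 - 571491 i \sqrt{113} \approx -2.378 \cdot 10^{9} - 6.075 \cdot 10^{6} i$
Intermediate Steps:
$v{\left(n,P \right)} = 7 \left(5 + n^{2}\right)^{2}$ ($v{\left(n,P \right)} = 7 \left(n n + 5\right)^{2} = 7 \left(n^{2} + 5\right)^{2} = 7 \left(5 + n^{2}\right)^{2}$)
$D = i \sqrt{113}$ ($D = \sqrt{-113} = i \sqrt{113} \approx 10.63 i$)
$O{\left(V \right)} = 756 - 28 V$ ($O{\left(V \right)} = - 28 \left(-27 + V\right) = 756 - 28 V$)
$\left(4161 + D\right) \left(-711 + O{\left(v{\left(7,9 \right)} \right)}\right) = \left(4161 + i \sqrt{113}\right) \left(-711 + \left(756 - 28 \cdot 7 \left(5 + 7^{2}\right)^{2}\right)\right) = \left(4161 + i \sqrt{113}\right) \left(-711 + \left(756 - 28 \cdot 7 \left(5 + 49\right)^{2}\right)\right) = \left(4161 + i \sqrt{113}\right) \left(-711 + \left(756 - 28 \cdot 7 \cdot 54^{2}\right)\right) = \left(4161 + i \sqrt{113}\right) \left(-711 + \left(756 - 28 \cdot 7 \cdot 2916\right)\right) = \left(4161 + i \sqrt{113}\right) \left(-711 + \left(756 - 571536\right)\right) = \left(4161 + i \sqrt{113}\right) \left(-711 - 570780\right) = \left(4161 + i \sqrt{113}\right) \left(-571491\right) = -2377974051 - 571491 i \sqrt{113}$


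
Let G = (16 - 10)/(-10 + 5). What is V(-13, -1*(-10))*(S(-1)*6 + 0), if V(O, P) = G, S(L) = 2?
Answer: -72/5 ≈ -14.400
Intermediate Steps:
G = -6/5 (G = 6/(-5) = 6*(-⅕) = -6/5 ≈ -1.2000)
V(O, P) = -6/5
V(-13, -1*(-10))*(S(-1)*6 + 0) = -6*(2*6 + 0)/5 = -6*(12 + 0)/5 = -6/5*12 = -72/5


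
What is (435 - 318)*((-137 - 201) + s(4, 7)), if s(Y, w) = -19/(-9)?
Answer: -39299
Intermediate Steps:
s(Y, w) = 19/9 (s(Y, w) = -19*(-1/9) = 19/9)
(435 - 318)*((-137 - 201) + s(4, 7)) = (435 - 318)*((-137 - 201) + 19/9) = 117*(-338 + 19/9) = 117*(-3023/9) = -39299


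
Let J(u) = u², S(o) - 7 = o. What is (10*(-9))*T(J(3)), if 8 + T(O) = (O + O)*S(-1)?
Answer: -9000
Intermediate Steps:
S(o) = 7 + o
T(O) = -8 + 12*O (T(O) = -8 + (O + O)*(7 - 1) = -8 + (2*O)*6 = -8 + 12*O)
(10*(-9))*T(J(3)) = (10*(-9))*(-8 + 12*3²) = -90*(-8 + 12*9) = -90*(-8 + 108) = -90*100 = -9000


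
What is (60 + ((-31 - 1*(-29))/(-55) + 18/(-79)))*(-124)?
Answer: -32223632/4345 ≈ -7416.3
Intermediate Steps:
(60 + ((-31 - 1*(-29))/(-55) + 18/(-79)))*(-124) = (60 + ((-31 + 29)*(-1/55) + 18*(-1/79)))*(-124) = (60 + (-2*(-1/55) - 18/79))*(-124) = (60 + (2/55 - 18/79))*(-124) = (60 - 832/4345)*(-124) = (259868/4345)*(-124) = -32223632/4345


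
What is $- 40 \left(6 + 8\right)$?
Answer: $-560$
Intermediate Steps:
$- 40 \left(6 + 8\right) = \left(-40\right) 14 = -560$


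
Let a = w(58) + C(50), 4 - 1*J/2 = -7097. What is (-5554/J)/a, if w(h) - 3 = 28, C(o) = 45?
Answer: -2777/539676 ≈ -0.0051457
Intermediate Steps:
J = 14202 (J = 8 - 2*(-7097) = 8 + 14194 = 14202)
w(h) = 31 (w(h) = 3 + 28 = 31)
a = 76 (a = 31 + 45 = 76)
(-5554/J)/a = -5554/14202/76 = -5554*1/14202*(1/76) = -2777/7101*1/76 = -2777/539676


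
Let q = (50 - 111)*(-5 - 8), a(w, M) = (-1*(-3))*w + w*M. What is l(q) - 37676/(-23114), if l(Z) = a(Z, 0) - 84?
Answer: 26542153/11557 ≈ 2296.6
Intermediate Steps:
a(w, M) = 3*w + M*w
q = 793 (q = -61*(-13) = 793)
l(Z) = -84 + 3*Z (l(Z) = Z*(3 + 0) - 84 = Z*3 - 84 = 3*Z - 84 = -84 + 3*Z)
l(q) - 37676/(-23114) = (-84 + 3*793) - 37676/(-23114) = (-84 + 2379) - 37676*(-1/23114) = 2295 + 18838/11557 = 26542153/11557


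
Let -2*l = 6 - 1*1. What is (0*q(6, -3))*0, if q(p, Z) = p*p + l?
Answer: 0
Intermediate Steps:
l = -5/2 (l = -(6 - 1*1)/2 = -(6 - 1)/2 = -½*5 = -5/2 ≈ -2.5000)
q(p, Z) = -5/2 + p² (q(p, Z) = p*p - 5/2 = p² - 5/2 = -5/2 + p²)
(0*q(6, -3))*0 = (0*(-5/2 + 6²))*0 = (0*(-5/2 + 36))*0 = (0*(67/2))*0 = 0*0 = 0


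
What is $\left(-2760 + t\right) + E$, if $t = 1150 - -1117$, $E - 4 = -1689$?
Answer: $-2178$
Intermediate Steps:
$E = -1685$ ($E = 4 - 1689 = -1685$)
$t = 2267$ ($t = 1150 + 1117 = 2267$)
$\left(-2760 + t\right) + E = \left(-2760 + 2267\right) - 1685 = -493 - 1685 = -2178$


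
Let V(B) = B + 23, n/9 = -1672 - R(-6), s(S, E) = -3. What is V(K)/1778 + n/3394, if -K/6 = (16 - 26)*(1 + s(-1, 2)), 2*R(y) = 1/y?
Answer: -54166457/12069064 ≈ -4.4880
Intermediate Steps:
R(y) = 1/(2*y)
n = -60189/4 (n = 9*(-1672 - 1/(2*(-6))) = 9*(-1672 - (-1)/(2*6)) = 9*(-1672 - 1*(-1/12)) = 9*(-1672 + 1/12) = 9*(-20063/12) = -60189/4 ≈ -15047.)
K = -120 (K = -6*(16 - 26)*(1 - 3) = -(-60)*(-2) = -6*20 = -120)
V(B) = 23 + B
V(K)/1778 + n/3394 = (23 - 120)/1778 - 60189/4/3394 = -97*1/1778 - 60189/4*1/3394 = -97/1778 - 60189/13576 = -54166457/12069064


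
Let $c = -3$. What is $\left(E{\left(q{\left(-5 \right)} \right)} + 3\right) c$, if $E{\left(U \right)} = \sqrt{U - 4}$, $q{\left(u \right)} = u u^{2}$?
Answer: $-9 - 3 i \sqrt{129} \approx -9.0 - 34.073 i$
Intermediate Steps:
$q{\left(u \right)} = u^{3}$
$E{\left(U \right)} = \sqrt{-4 + U}$
$\left(E{\left(q{\left(-5 \right)} \right)} + 3\right) c = \left(\sqrt{-4 + \left(-5\right)^{3}} + 3\right) \left(-3\right) = \left(\sqrt{-4 - 125} + 3\right) \left(-3\right) = \left(\sqrt{-129} + 3\right) \left(-3\right) = \left(i \sqrt{129} + 3\right) \left(-3\right) = \left(3 + i \sqrt{129}\right) \left(-3\right) = -9 - 3 i \sqrt{129}$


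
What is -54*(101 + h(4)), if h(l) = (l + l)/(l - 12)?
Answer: -5400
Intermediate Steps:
h(l) = 2*l/(-12 + l) (h(l) = (2*l)/(-12 + l) = 2*l/(-12 + l))
-54*(101 + h(4)) = -54*(101 + 2*4/(-12 + 4)) = -54*(101 + 2*4/(-8)) = -54*(101 + 2*4*(-1/8)) = -54*(101 - 1) = -54*100 = -5400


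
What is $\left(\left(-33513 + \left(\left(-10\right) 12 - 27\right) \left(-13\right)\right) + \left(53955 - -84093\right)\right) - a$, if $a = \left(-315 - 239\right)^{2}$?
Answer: $-200470$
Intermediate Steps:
$a = 306916$ ($a = \left(-554\right)^{2} = 306916$)
$\left(\left(-33513 + \left(\left(-10\right) 12 - 27\right) \left(-13\right)\right) + \left(53955 - -84093\right)\right) - a = \left(\left(-33513 + \left(\left(-10\right) 12 - 27\right) \left(-13\right)\right) + \left(53955 - -84093\right)\right) - 306916 = \left(\left(-33513 + \left(-120 - 27\right) \left(-13\right)\right) + \left(53955 + 84093\right)\right) - 306916 = \left(\left(-33513 - -1911\right) + 138048\right) - 306916 = \left(\left(-33513 + 1911\right) + 138048\right) - 306916 = \left(-31602 + 138048\right) - 306916 = 106446 - 306916 = -200470$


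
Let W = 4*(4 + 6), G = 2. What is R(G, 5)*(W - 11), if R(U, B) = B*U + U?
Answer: 348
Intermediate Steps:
R(U, B) = U + B*U
W = 40 (W = 4*10 = 40)
R(G, 5)*(W - 11) = (2*(1 + 5))*(40 - 11) = (2*6)*29 = 12*29 = 348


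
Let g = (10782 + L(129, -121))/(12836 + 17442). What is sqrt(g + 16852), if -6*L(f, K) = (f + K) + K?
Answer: sqrt(139045686998397)/90834 ≈ 129.82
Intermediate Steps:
L(f, K) = -K/3 - f/6 (L(f, K) = -((f + K) + K)/6 = -((K + f) + K)/6 = -(f + 2*K)/6 = -K/3 - f/6)
g = 64805/181668 (g = (10782 + (-1/3*(-121) - 1/6*129))/(12836 + 17442) = (10782 + (121/3 - 43/2))/30278 = (10782 + 113/6)*(1/30278) = (64805/6)*(1/30278) = 64805/181668 ≈ 0.35672)
sqrt(g + 16852) = sqrt(64805/181668 + 16852) = sqrt(3061533941/181668) = sqrt(139045686998397)/90834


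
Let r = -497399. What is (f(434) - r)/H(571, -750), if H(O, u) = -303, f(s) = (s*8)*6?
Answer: -5131/3 ≈ -1710.3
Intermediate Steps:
f(s) = 48*s (f(s) = (8*s)*6 = 48*s)
(f(434) - r)/H(571, -750) = (48*434 - 1*(-497399))/(-303) = (20832 + 497399)*(-1/303) = 518231*(-1/303) = -5131/3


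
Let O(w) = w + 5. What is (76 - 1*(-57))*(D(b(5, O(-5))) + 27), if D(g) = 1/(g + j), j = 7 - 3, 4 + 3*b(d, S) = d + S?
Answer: 47082/13 ≈ 3621.7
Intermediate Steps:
O(w) = 5 + w
b(d, S) = -4/3 + S/3 + d/3 (b(d, S) = -4/3 + (d + S)/3 = -4/3 + (S + d)/3 = -4/3 + (S/3 + d/3) = -4/3 + S/3 + d/3)
j = 4
D(g) = 1/(4 + g) (D(g) = 1/(g + 4) = 1/(4 + g))
(76 - 1*(-57))*(D(b(5, O(-5))) + 27) = (76 - 1*(-57))*(1/(4 + (-4/3 + (5 - 5)/3 + (⅓)*5)) + 27) = (76 + 57)*(1/(4 + (-4/3 + (⅓)*0 + 5/3)) + 27) = 133*(1/(4 + (-4/3 + 0 + 5/3)) + 27) = 133*(1/(4 + ⅓) + 27) = 133*(1/(13/3) + 27) = 133*(3/13 + 27) = 133*(354/13) = 47082/13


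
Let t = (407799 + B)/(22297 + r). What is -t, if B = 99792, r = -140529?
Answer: 507591/118232 ≈ 4.2932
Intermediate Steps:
t = -507591/118232 (t = (407799 + 99792)/(22297 - 140529) = 507591/(-118232) = 507591*(-1/118232) = -507591/118232 ≈ -4.2932)
-t = -1*(-507591/118232) = 507591/118232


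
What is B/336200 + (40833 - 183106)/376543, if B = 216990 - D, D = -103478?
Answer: 18209449881/31648439150 ≈ 0.57537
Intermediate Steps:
B = 320468 (B = 216990 - 1*(-103478) = 216990 + 103478 = 320468)
B/336200 + (40833 - 183106)/376543 = 320468/336200 + (40833 - 183106)/376543 = 320468*(1/336200) - 142273*1/376543 = 80117/84050 - 142273/376543 = 18209449881/31648439150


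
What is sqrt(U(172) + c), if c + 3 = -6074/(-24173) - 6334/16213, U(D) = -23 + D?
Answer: sqrt(22404015220426361966)/391916849 ≈ 12.077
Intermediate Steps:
c = -1230384567/391916849 (c = -3 + (-6074/(-24173) - 6334/16213) = -3 + (-6074*(-1/24173) - 6334*1/16213) = -3 + (6074/24173 - 6334/16213) = -3 - 54634020/391916849 = -1230384567/391916849 ≈ -3.1394)
sqrt(U(172) + c) = sqrt((-23 + 172) - 1230384567/391916849) = sqrt(149 - 1230384567/391916849) = sqrt(57165225934/391916849) = sqrt(22404015220426361966)/391916849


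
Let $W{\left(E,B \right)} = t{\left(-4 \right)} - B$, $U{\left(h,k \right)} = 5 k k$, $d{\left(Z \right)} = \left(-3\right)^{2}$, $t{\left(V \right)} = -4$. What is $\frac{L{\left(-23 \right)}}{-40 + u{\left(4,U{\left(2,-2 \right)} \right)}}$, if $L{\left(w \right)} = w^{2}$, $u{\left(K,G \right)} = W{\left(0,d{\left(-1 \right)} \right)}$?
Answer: $- \frac{529}{53} \approx -9.9811$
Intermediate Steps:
$d{\left(Z \right)} = 9$
$U{\left(h,k \right)} = 5 k^{2}$
$W{\left(E,B \right)} = -4 - B$
$u{\left(K,G \right)} = -13$ ($u{\left(K,G \right)} = -4 - 9 = -13$)
$\frac{L{\left(-23 \right)}}{-40 + u{\left(4,U{\left(2,-2 \right)} \right)}} = \frac{\left(-23\right)^{2}}{-40 - 13} = \frac{1}{-53} \cdot 529 = \left(- \frac{1}{53}\right) 529 = - \frac{529}{53}$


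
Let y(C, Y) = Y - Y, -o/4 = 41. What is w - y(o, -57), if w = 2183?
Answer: 2183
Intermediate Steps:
o = -164 (o = -4*41 = -164)
y(C, Y) = 0
w - y(o, -57) = 2183 - 1*0 = 2183 + 0 = 2183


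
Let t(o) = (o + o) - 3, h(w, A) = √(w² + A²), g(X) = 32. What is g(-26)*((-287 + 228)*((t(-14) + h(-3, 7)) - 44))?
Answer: 141600 - 1888*√58 ≈ 1.2722e+5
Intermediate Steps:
h(w, A) = √(A² + w²)
t(o) = -3 + 2*o (t(o) = 2*o - 3 = -3 + 2*o)
g(-26)*((-287 + 228)*((t(-14) + h(-3, 7)) - 44)) = 32*((-287 + 228)*(((-3 + 2*(-14)) + √(7² + (-3)²)) - 44)) = 32*(-59*(((-3 - 28) + √(49 + 9)) - 44)) = 32*(-59*((-31 + √58) - 44)) = 32*(-59*(-75 + √58)) = 32*(4425 - 59*√58) = 141600 - 1888*√58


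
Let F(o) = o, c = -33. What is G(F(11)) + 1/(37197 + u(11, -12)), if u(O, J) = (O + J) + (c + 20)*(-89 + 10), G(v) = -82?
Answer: -3134285/38223 ≈ -82.000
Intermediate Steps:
u(O, J) = 1027 + J + O (u(O, J) = (O + J) + (-33 + 20)*(-89 + 10) = (J + O) - 13*(-79) = (J + O) + 1027 = 1027 + J + O)
G(F(11)) + 1/(37197 + u(11, -12)) = -82 + 1/(37197 + (1027 - 12 + 11)) = -82 + 1/(37197 + 1026) = -82 + 1/38223 = -3134285/38223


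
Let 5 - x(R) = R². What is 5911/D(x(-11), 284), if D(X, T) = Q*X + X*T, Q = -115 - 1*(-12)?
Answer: -5911/20996 ≈ -0.28153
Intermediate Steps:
x(R) = 5 - R²
Q = -103 (Q = -115 + 12 = -103)
D(X, T) = -103*X + T*X (D(X, T) = -103*X + X*T = -103*X + T*X)
5911/D(x(-11), 284) = 5911/(((5 - 1*(-11)²)*(-103 + 284))) = 5911/(((5 - 1*121)*181)) = 5911/(((5 - 121)*181)) = 5911/((-116*181)) = 5911/(-20996) = 5911*(-1/20996) = -5911/20996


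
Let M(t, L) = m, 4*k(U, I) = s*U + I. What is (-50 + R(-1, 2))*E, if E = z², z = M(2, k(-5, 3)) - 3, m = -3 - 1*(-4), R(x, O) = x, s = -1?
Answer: -204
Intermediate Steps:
k(U, I) = -U/4 + I/4 (k(U, I) = (-U + I)/4 = (I - U)/4 = -U/4 + I/4)
m = 1 (m = -3 + 4 = 1)
M(t, L) = 1
z = -2 (z = 1 - 3 = -2)
E = 4 (E = (-2)² = 4)
(-50 + R(-1, 2))*E = (-50 - 1)*4 = -51*4 = -204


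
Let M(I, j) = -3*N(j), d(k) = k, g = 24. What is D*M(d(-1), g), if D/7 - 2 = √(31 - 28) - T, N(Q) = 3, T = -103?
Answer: -6615 - 63*√3 ≈ -6724.1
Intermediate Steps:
D = 735 + 7*√3 (D = 14 + 7*(√(31 - 28) - 1*(-103)) = 14 + 7*(√3 + 103) = 14 + 7*(103 + √3) = 14 + (721 + 7*√3) = 735 + 7*√3 ≈ 747.12)
M(I, j) = -9 (M(I, j) = -3*3 = -9)
D*M(d(-1), g) = (735 + 7*√3)*(-9) = -6615 - 63*√3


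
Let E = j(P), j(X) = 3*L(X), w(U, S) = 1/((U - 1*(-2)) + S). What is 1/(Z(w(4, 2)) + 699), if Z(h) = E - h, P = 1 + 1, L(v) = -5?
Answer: 8/5471 ≈ 0.0014623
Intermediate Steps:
w(U, S) = 1/(2 + S + U) (w(U, S) = 1/((U + 2) + S) = 1/((2 + U) + S) = 1/(2 + S + U))
P = 2
j(X) = -15 (j(X) = 3*(-5) = -15)
E = -15
Z(h) = -15 - h
1/(Z(w(4, 2)) + 699) = 1/((-15 - 1/(2 + 2 + 4)) + 699) = 1/((-15 - 1/8) + 699) = 1/((-15 - 1*⅛) + 699) = 1/((-15 - ⅛) + 699) = 1/(-121/8 + 699) = 1/(5471/8) = 8/5471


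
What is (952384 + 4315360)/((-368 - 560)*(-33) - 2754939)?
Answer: -5267744/2724315 ≈ -1.9336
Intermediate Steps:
(952384 + 4315360)/((-368 - 560)*(-33) - 2754939) = 5267744/(-928*(-33) - 2754939) = 5267744/(30624 - 2754939) = 5267744/(-2724315) = 5267744*(-1/2724315) = -5267744/2724315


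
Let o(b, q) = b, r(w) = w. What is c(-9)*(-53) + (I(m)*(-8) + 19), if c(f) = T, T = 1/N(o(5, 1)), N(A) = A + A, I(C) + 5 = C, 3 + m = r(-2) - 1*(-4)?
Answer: 617/10 ≈ 61.700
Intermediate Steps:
m = -1 (m = -3 + (-2 - 1*(-4)) = -3 + (-2 + 4) = -3 + 2 = -1)
I(C) = -5 + C
N(A) = 2*A
T = ⅒ (T = 1/(2*5) = 1/10 = ⅒ ≈ 0.10000)
c(f) = ⅒
c(-9)*(-53) + (I(m)*(-8) + 19) = (⅒)*(-53) + ((-5 - 1)*(-8) + 19) = -53/10 + (-6*(-8) + 19) = -53/10 + (48 + 19) = -53/10 + 67 = 617/10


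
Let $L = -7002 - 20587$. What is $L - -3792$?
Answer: $-23797$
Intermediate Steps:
$L = -27589$
$L - -3792 = -27589 - -3792 = -27589 + 3792 = -23797$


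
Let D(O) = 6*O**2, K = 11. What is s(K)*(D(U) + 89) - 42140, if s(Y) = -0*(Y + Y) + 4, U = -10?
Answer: -39384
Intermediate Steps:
s(Y) = 4 (s(Y) = -0*2*Y + 4 = -5*0 + 4 = 0 + 4 = 4)
s(K)*(D(U) + 89) - 42140 = 4*(6*(-10)**2 + 89) - 42140 = 4*(6*100 + 89) - 42140 = 4*(600 + 89) - 42140 = 4*689 - 42140 = 2756 - 42140 = -39384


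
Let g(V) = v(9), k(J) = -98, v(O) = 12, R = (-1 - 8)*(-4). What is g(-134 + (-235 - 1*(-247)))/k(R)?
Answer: -6/49 ≈ -0.12245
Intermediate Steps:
R = 36 (R = -9*(-4) = 36)
g(V) = 12
g(-134 + (-235 - 1*(-247)))/k(R) = 12/(-98) = 12*(-1/98) = -6/49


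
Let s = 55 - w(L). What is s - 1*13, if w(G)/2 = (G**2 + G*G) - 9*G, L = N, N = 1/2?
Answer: 50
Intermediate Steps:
N = 1/2 (N = 1*(1/2) = 1/2 ≈ 0.50000)
L = 1/2 ≈ 0.50000
w(G) = -18*G + 4*G**2 (w(G) = 2*((G**2 + G*G) - 9*G) = 2*((G**2 + G**2) - 9*G) = 2*(2*G**2 - 9*G) = 2*(-9*G + 2*G**2) = -18*G + 4*G**2)
s = 63 (s = 55 - 2*(-9 + 2*(1/2))/2 = 55 - 2*(-9 + 1)/2 = 55 - 2*(-8)/2 = 55 - 1*(-8) = 55 + 8 = 63)
s - 1*13 = 63 - 1*13 = 63 - 13 = 50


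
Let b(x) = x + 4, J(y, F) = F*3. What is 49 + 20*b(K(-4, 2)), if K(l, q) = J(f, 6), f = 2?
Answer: 489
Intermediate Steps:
J(y, F) = 3*F
K(l, q) = 18 (K(l, q) = 3*6 = 18)
b(x) = 4 + x
49 + 20*b(K(-4, 2)) = 49 + 20*(4 + 18) = 49 + 20*22 = 49 + 440 = 489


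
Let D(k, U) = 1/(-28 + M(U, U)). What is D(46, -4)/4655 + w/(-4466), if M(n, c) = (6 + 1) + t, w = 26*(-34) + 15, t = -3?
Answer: 630391/3239880 ≈ 0.19457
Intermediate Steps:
w = -869 (w = -884 + 15 = -869)
M(n, c) = 4 (M(n, c) = (6 + 1) - 3 = 7 - 3 = 4)
D(k, U) = -1/24 (D(k, U) = 1/(-28 + 4) = 1/(-24) = -1/24)
D(46, -4)/4655 + w/(-4466) = -1/24/4655 - 869/(-4466) = -1/24*1/4655 - 869*(-1/4466) = -1/111720 + 79/406 = 630391/3239880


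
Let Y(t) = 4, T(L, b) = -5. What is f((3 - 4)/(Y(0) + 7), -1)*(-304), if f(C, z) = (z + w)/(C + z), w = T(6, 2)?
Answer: -1672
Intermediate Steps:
w = -5
f(C, z) = (-5 + z)/(C + z) (f(C, z) = (z - 5)/(C + z) = (-5 + z)/(C + z))
f((3 - 4)/(Y(0) + 7), -1)*(-304) = ((-5 - 1)/((3 - 4)/(4 + 7) - 1))*(-304) = (-6/(-1/11 - 1))*(-304) = (-6/(-12/11))*(-304) = -11/12*(-6)*(-304) = (11/2)*(-304) = -1672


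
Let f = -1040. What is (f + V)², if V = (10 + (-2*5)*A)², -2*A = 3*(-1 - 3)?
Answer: 2131600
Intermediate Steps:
A = 6 (A = -3*(-1 - 3)/2 = -3*(-4)/2 = -½*(-12) = 6)
V = 2500 (V = (10 - 2*5*6)² = (10 - 10*6)² = (10 - 60)² = (-50)² = 2500)
(f + V)² = (-1040 + 2500)² = 1460² = 2131600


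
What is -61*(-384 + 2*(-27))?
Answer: 26718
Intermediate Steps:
-61*(-384 + 2*(-27)) = -61*(-384 - 54) = -61*(-438) = 26718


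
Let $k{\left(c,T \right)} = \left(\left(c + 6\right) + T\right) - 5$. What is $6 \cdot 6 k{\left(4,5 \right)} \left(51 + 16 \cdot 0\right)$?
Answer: $18360$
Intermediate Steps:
$k{\left(c,T \right)} = 1 + T + c$ ($k{\left(c,T \right)} = \left(\left(6 + c\right) + T\right) - 5 = \left(6 + T + c\right) - 5 = 1 + T + c$)
$6 \cdot 6 k{\left(4,5 \right)} \left(51 + 16 \cdot 0\right) = 6 \cdot 6 \left(1 + 5 + 4\right) \left(51 + 16 \cdot 0\right) = 36 \cdot 10 \left(51 + 0\right) = 360 \cdot 51 = 18360$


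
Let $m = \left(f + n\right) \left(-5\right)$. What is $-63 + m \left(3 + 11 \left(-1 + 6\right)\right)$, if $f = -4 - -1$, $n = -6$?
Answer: $2547$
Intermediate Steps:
$f = -3$ ($f = -4 + 1 = -3$)
$m = 45$ ($m = \left(-3 - 6\right) \left(-5\right) = \left(-9\right) \left(-5\right) = 45$)
$-63 + m \left(3 + 11 \left(-1 + 6\right)\right) = -63 + 45 \left(3 + 11 \left(-1 + 6\right)\right) = -63 + 45 \left(3 + 11 \cdot 5\right) = -63 + 45 \left(3 + 55\right) = -63 + 45 \cdot 58 = -63 + 2610 = 2547$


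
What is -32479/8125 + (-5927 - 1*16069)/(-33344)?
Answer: -226065569/67730000 ≈ -3.3377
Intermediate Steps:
-32479/8125 + (-5927 - 1*16069)/(-33344) = -32479*1/8125 + (-5927 - 16069)*(-1/33344) = -32479/8125 - 21996*(-1/33344) = -32479/8125 + 5499/8336 = -226065569/67730000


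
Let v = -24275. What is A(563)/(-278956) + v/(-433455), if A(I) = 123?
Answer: 1343668387/24182974596 ≈ 0.055563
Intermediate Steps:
A(563)/(-278956) + v/(-433455) = 123/(-278956) - 24275/(-433455) = 123*(-1/278956) - 24275*(-1/433455) = -123/278956 + 4855/86691 = 1343668387/24182974596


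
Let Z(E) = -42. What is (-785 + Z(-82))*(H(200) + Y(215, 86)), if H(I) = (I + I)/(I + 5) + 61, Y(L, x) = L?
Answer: -9424492/41 ≈ -2.2987e+5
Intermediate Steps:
H(I) = 61 + 2*I/(5 + I) (H(I) = (2*I)/(5 + I) + 61 = 2*I/(5 + I) + 61 = 61 + 2*I/(5 + I))
(-785 + Z(-82))*(H(200) + Y(215, 86)) = (-785 - 42)*((305 + 63*200)/(5 + 200) + 215) = -827*((305 + 12600)/205 + 215) = -827*((1/205)*12905 + 215) = -827*(2581/41 + 215) = -827*11396/41 = -9424492/41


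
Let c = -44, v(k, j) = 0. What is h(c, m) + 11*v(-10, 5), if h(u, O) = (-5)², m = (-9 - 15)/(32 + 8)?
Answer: 25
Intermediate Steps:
m = -⅗ (m = -24/40 = -24*1/40 = -⅗ ≈ -0.60000)
h(u, O) = 25
h(c, m) + 11*v(-10, 5) = 25 + 11*0 = 25 + 0 = 25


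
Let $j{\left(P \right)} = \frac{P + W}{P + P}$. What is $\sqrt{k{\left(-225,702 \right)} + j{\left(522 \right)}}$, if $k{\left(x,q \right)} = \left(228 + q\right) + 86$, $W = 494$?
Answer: $\frac{\sqrt{7697470}}{87} \approx 31.89$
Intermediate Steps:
$k{\left(x,q \right)} = 314 + q$
$j{\left(P \right)} = \frac{494 + P}{2 P}$ ($j{\left(P \right)} = \frac{P + 494}{P + P} = \frac{494 + P}{2 P}$)
$\sqrt{k{\left(-225,702 \right)} + j{\left(522 \right)}} = \sqrt{\left(314 + 702\right) + \frac{494 + 522}{2 \cdot 522}} = \sqrt{1016 + \frac{1}{2} \cdot \frac{1}{522} \cdot 1016} = \sqrt{1016 + \frac{254}{261}} = \sqrt{\frac{265430}{261}} = \frac{\sqrt{7697470}}{87}$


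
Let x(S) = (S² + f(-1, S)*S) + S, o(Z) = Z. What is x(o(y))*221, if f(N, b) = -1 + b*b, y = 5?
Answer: 33150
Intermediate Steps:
f(N, b) = -1 + b²
x(S) = S + S² + S*(-1 + S²) (x(S) = (S² + (-1 + S²)*S) + S = (S² + S*(-1 + S²)) + S = S + S² + S*(-1 + S²))
x(o(y))*221 = (5²*(1 + 5))*221 = (25*6)*221 = 150*221 = 33150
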